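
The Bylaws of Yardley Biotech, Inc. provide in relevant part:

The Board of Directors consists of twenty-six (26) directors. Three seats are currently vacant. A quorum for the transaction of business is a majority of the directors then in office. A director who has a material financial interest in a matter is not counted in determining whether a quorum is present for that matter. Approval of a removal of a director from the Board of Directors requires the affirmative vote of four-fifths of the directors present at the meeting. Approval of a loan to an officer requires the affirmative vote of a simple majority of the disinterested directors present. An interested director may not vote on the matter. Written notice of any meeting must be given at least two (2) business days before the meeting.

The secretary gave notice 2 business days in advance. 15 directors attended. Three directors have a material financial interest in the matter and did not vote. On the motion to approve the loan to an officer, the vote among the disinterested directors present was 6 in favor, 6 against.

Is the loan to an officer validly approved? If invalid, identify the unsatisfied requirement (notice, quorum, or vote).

Notice: 2 business days given; 2 required (2 ≥ 2). Satisfied.
Quorum: 15 present, but the 3 interested directors do not count, leaving 12. Quorum is 12. Satisfied.
Vote: the loan to an officer requires a majority of the disinterested directors present (15 − 3 = 12). A majority of 12 is 7, so 7 affirmative votes are needed; 6 voted in favor. Not satisfied.

Invalid — vote requirement not satisfied.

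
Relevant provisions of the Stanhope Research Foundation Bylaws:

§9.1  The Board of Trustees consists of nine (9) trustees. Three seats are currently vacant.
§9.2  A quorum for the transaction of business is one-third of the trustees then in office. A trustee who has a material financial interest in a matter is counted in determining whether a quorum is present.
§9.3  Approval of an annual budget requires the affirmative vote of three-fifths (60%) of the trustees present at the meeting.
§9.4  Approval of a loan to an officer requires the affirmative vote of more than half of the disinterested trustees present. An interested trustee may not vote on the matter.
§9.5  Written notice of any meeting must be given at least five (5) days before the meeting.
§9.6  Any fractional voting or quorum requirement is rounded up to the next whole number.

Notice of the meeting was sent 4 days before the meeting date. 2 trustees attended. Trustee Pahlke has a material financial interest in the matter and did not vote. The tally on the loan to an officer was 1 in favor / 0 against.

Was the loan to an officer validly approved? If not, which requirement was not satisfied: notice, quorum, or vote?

Invalid — notice requirement not satisfied.

Notice: 4 days given; 5 required (4 < 5). Not satisfied.
Quorum: 2 present (interested trustees count toward quorum); quorum is 2. Satisfied.
Vote: the loan to an officer requires a majority of the disinterested trustees present (2 − 1 = 1). A majority of 1 is 1, so 1 affirmative vote is needed; 1 voted in favor. Satisfied.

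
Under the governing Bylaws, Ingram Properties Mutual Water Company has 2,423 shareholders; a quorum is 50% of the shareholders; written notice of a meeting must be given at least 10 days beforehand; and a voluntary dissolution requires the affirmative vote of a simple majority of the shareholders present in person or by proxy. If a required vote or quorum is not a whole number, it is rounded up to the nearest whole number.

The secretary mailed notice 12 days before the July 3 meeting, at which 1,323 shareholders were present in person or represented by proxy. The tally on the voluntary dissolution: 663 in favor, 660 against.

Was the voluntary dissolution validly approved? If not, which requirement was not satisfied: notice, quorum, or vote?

Notice: 12 days given; 10 required. Satisfied.
Quorum: 50% of 2,423 = 1,211.50, rounded up to 1,212; 1,323 present. Satisfied.
Vote: requires a majority of those present (1,323); a majority of 1323 is 662, so 662 needed; 663 in favor. Satisfied.

Valid — all requirements satisfied.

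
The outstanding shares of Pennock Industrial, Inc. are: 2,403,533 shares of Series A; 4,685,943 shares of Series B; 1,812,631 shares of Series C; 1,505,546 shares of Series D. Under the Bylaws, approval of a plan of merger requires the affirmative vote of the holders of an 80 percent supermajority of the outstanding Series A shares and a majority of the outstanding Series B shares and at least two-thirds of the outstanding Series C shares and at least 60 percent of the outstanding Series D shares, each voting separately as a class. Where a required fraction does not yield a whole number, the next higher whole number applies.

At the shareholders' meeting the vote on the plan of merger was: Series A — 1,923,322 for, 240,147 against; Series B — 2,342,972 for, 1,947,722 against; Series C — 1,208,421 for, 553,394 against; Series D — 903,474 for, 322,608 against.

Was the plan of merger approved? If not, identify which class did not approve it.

Approved — every class gave the required vote.

Series A: 4/5 of 2403533 = 1922826.40, rounded up to 1922827; 1,922,827 required, 1,923,322 in favor — approved.
Series B: a majority of 4685943 is 2342972; 2,342,972 required, 2,342,972 in favor — approved.
Series C: 2/3 of 1812631 = 1208420.67, rounded up to 1208421; 1,208,421 required, 1,208,421 in favor — approved.
Series D: 3/5 of 1505546 = 903327.60, rounded up to 903328; 903,328 required, 903,474 in favor — approved.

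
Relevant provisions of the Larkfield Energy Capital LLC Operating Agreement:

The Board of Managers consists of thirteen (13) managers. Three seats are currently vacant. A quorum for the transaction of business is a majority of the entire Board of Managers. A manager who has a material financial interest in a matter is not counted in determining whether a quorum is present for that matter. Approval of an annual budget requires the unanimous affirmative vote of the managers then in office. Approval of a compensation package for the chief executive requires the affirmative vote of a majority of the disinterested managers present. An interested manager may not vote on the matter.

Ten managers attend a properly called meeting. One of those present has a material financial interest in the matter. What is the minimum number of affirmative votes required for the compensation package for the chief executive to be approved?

The compensation package for the chief executive requires a majority of the disinterested managers present (10 − 1 = 9).
A majority of 9 is 5.

5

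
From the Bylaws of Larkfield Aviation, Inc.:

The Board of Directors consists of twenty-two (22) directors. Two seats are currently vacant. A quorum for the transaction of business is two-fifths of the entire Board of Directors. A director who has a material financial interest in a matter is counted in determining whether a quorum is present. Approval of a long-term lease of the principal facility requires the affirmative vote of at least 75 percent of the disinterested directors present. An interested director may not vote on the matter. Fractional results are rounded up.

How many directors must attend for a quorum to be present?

9

2/5 of 22 = 8.80, rounded up to 9.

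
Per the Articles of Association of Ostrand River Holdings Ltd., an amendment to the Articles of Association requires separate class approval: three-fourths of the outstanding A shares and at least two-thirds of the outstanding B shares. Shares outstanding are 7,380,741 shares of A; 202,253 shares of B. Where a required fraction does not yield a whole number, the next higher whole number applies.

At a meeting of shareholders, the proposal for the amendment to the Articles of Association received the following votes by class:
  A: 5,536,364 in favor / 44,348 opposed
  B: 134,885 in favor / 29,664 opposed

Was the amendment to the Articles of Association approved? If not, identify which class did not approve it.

A: 3/4 of 7380741 = 5535555.75, rounded up to 5535556; 5,535,556 required, 5,536,364 in favor — approved.
B: 2/3 of 202253 = 134835.33, rounded up to 134836; 134,836 required, 134,885 in favor — approved.

Approved — every class gave the required vote.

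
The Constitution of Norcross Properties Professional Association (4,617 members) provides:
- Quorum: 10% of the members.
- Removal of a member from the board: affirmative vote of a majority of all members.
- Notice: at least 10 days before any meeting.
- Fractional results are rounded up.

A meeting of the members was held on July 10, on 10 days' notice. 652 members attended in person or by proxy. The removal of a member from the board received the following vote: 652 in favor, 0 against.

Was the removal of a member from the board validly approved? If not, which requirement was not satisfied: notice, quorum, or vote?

Notice: 10 days given; 10 required. Satisfied.
Quorum: 10% of 4,617 = 461.70, rounded up to 462; 652 present. Satisfied.
Vote: requires a majority of all members (4,617); a majority of 4617 is 2309, so 2,309 needed; 652 in favor. Not satisfied.

Invalid — vote requirement not satisfied.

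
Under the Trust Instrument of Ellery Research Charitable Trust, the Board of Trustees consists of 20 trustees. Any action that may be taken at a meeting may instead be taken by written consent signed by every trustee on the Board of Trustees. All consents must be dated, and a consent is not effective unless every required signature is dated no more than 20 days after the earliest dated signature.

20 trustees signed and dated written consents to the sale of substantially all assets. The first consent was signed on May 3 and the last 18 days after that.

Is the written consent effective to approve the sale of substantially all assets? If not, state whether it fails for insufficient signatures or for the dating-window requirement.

Effective — both the signature and dating-window requirements are satisfied.

Signatures required: every one of 20 — unanimous means all 20, so 20 needed; 20 signed. Sufficient.
Dating window: the latest signature is 18 days after the earliest; the limit is 20 days. Within the window.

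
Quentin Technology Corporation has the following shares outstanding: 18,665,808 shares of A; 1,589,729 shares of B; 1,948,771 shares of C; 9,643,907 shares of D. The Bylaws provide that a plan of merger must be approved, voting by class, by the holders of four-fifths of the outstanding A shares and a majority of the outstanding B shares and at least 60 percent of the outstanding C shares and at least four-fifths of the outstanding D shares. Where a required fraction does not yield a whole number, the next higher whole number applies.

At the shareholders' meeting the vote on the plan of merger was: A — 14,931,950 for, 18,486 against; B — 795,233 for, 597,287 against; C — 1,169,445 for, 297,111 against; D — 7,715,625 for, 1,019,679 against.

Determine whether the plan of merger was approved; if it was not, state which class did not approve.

A: 4/5 of 18665808 = 14932646.40, rounded up to 14932647; 14,932,647 required, 14,931,950 in favor — not approved.
B: a majority of 1589729 is 794865; 794,865 required, 795,233 in favor — approved.
C: 3/5 of 1948771 = 1169262.60, rounded up to 1169263; 1,169,263 required, 1,169,445 in favor — approved.
D: 4/5 of 9643907 = 7715125.60, rounded up to 7715126; 7,715,126 required, 7,715,625 in favor — approved.

Not approved — the A shares did not give the required vote.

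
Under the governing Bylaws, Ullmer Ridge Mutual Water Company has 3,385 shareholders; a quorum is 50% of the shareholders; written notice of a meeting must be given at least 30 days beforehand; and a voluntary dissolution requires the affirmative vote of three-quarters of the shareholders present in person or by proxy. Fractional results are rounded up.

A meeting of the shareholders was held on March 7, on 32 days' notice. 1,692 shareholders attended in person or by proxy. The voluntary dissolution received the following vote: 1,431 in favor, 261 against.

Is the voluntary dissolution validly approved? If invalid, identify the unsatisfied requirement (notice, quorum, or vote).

Invalid — quorum requirement not satisfied.

Notice: 32 days given; 30 required. Satisfied.
Quorum: 50% of 3,385 = 1,692.50, rounded up to 1,693; 1,692 present. Not satisfied.
Vote: requires three-fourths of those present (1,692); 3/4 of 1692 = 1269, so 1,269 needed; 1,431 in favor. Satisfied.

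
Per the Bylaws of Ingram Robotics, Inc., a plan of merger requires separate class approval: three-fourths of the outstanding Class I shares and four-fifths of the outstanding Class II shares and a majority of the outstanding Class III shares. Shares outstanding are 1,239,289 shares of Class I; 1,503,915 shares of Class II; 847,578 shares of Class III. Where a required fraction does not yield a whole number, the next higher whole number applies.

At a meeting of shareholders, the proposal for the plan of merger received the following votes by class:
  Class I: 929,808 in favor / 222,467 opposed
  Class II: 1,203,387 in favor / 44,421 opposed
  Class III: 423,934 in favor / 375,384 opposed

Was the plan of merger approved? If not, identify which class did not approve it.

Class I: 3/4 of 1239289 = 929466.75, rounded up to 929467; 929,467 required, 929,808 in favor — approved.
Class II: 4/5 of 1503915 = 1203132; 1,203,132 required, 1,203,387 in favor — approved.
Class III: a majority of 847578 is 423790; 423,790 required, 423,934 in favor — approved.

Approved — every class gave the required vote.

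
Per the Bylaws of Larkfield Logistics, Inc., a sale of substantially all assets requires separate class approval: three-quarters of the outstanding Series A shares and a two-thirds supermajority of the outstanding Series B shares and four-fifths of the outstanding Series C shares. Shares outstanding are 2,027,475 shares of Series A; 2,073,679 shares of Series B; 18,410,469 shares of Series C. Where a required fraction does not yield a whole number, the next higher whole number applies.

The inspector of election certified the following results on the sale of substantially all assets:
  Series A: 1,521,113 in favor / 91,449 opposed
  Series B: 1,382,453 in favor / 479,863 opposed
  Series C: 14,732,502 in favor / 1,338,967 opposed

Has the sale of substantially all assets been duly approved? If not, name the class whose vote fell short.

Series A: 3/4 of 2027475 = 1520606.25, rounded up to 1520607; 1,520,607 required, 1,521,113 in favor — approved.
Series B: 2/3 of 2073679 = 1382452.67, rounded up to 1382453; 1,382,453 required, 1,382,453 in favor — approved.
Series C: 4/5 of 18410469 = 14728375.20, rounded up to 14728376; 14,728,376 required, 14,732,502 in favor — approved.

Approved — every class gave the required vote.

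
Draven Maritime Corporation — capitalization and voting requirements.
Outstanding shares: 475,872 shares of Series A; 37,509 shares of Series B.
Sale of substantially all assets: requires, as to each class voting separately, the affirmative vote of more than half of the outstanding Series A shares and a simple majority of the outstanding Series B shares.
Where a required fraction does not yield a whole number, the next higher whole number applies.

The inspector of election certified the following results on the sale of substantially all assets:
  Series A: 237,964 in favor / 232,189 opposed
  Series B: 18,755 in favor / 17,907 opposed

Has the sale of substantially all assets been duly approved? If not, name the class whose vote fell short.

Series A: a majority of 475872 is 237937; 237,937 required, 237,964 in favor — approved.
Series B: a majority of 37509 is 18755; 18,755 required, 18,755 in favor — approved.

Approved — every class gave the required vote.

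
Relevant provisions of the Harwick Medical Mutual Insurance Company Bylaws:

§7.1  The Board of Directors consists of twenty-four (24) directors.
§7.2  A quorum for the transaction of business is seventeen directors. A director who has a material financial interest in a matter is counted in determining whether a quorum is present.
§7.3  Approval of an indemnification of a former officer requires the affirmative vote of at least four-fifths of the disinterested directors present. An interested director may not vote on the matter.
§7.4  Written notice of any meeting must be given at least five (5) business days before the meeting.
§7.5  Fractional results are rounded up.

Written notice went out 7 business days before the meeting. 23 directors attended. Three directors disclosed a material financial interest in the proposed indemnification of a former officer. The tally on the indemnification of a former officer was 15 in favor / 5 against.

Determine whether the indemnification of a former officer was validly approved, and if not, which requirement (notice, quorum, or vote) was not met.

Invalid — vote requirement not satisfied.

Notice: 7 business days given; 5 required (7 ≥ 5). Satisfied.
Quorum: 23 present (interested directors count toward quorum); quorum is 17. Satisfied.
Vote: the indemnification of a former officer requires four-fifths of the disinterested directors present (23 − 3 = 20). 4/5 of 20 = 16, so 16 affirmative votes are needed; 15 voted in favor. Not satisfied.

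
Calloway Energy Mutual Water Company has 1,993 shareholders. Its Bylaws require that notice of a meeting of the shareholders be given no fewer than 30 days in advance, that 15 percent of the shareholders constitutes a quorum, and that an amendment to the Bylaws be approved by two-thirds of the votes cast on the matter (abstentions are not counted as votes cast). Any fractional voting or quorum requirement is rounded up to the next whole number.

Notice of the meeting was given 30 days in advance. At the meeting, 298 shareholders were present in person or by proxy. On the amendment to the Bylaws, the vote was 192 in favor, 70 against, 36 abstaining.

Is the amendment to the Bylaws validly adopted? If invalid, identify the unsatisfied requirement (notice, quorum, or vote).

Invalid — quorum requirement not satisfied.

Notice: 30 days given; 30 required. Satisfied.
Quorum: 15% of 1,993 = 298.95, rounded up to 299; 298 present. Not satisfied.
Vote: requires two-thirds of the votes cast (298 − 36 abstaining = 262); 2/3 of 262 = 174.67, rounded up to 175, so 175 needed; 192 in favor. Satisfied.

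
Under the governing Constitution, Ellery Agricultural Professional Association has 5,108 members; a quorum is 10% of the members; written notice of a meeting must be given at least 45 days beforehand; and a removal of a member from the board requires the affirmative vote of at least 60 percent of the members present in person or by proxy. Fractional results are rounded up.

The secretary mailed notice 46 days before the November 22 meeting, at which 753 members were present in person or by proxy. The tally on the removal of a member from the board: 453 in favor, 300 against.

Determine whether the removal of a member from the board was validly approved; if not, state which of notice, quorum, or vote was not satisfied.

Notice: 46 days given; 45 required. Satisfied.
Quorum: 10% of 5,108 = 510.80, rounded up to 511; 753 present. Satisfied.
Vote: requires three-fifths of those present (753); 3/5 of 753 = 451.80, rounded up to 452, so 452 needed; 453 in favor. Satisfied.

Valid — all requirements satisfied.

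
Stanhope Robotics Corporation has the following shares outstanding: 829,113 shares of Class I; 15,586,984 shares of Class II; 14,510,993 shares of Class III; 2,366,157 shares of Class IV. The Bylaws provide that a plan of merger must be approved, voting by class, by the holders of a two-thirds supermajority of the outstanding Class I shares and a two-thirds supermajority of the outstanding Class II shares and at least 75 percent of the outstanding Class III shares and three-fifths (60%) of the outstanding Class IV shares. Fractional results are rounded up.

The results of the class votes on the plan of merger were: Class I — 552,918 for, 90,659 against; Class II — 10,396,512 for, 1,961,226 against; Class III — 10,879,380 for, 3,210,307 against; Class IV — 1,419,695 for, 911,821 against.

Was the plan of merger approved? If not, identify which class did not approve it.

Class I: 2/3 of 829113 = 552742; 552,742 required, 552,918 in favor — approved.
Class II: 2/3 of 15586984 = 10391322.67, rounded up to 10391323; 10,391,323 required, 10,396,512 in favor — approved.
Class III: 3/4 of 14510993 = 10883244.75, rounded up to 10883245; 10,883,245 required, 10,879,380 in favor — not approved.
Class IV: 3/5 of 2366157 = 1419694.20, rounded up to 1419695; 1,419,695 required, 1,419,695 in favor — approved.

Not approved — the Class III shares did not give the required vote.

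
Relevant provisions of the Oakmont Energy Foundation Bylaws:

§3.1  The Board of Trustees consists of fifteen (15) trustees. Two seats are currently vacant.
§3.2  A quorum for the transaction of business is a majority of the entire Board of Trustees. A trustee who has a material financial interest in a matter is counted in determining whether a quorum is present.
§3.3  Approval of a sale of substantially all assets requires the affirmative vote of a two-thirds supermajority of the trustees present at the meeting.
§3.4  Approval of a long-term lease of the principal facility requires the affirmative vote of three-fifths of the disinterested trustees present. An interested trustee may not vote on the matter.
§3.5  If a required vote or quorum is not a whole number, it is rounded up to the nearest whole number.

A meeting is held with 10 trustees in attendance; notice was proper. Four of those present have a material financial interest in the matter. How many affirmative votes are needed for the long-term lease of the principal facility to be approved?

The long-term lease of the principal facility requires three-fifths of the disinterested trustees present (10 − 4 = 6).
3/5 of 6 = 3.60, rounded up to 4.

4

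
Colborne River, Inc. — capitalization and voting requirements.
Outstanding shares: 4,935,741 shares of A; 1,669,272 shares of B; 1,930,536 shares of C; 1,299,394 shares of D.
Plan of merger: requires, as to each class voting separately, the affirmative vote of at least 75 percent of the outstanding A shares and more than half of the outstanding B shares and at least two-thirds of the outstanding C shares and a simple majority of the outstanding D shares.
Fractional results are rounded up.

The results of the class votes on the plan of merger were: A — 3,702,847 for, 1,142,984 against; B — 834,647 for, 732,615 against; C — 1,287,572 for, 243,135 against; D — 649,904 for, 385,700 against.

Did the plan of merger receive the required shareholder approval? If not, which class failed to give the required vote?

Approved — every class gave the required vote.

A: 3/4 of 4935741 = 3701805.75, rounded up to 3701806; 3,701,806 required, 3,702,847 in favor — approved.
B: a majority of 1669272 is 834637; 834,637 required, 834,647 in favor — approved.
C: 2/3 of 1930536 = 1287024; 1,287,024 required, 1,287,572 in favor — approved.
D: a majority of 1299394 is 649698; 649,698 required, 649,904 in favor — approved.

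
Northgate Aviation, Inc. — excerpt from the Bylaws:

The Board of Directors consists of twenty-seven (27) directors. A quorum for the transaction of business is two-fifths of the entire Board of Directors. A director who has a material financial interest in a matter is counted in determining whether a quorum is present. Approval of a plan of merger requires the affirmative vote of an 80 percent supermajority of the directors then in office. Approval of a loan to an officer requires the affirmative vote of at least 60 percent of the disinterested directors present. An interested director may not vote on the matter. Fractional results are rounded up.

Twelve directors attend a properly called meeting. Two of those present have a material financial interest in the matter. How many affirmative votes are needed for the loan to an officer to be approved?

The loan to an officer requires three-fifths of the disinterested directors present (12 − 2 = 10).
3/5 of 10 = 6.

6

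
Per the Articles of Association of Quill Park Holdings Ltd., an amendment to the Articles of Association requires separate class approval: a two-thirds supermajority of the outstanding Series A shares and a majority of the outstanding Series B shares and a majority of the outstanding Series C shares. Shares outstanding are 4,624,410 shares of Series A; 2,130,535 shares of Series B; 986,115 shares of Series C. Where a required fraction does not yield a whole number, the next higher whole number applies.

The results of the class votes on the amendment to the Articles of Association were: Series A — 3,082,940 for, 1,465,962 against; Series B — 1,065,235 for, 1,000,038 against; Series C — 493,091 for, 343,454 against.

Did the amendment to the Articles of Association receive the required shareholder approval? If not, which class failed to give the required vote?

Not approved — the Series B shares did not give the required vote.

Series A: 2/3 of 4624410 = 3082940; 3,082,940 required, 3,082,940 in favor — approved.
Series B: a majority of 2130535 is 1065268; 1,065,268 required, 1,065,235 in favor — not approved.
Series C: a majority of 986115 is 493058; 493,058 required, 493,091 in favor — approved.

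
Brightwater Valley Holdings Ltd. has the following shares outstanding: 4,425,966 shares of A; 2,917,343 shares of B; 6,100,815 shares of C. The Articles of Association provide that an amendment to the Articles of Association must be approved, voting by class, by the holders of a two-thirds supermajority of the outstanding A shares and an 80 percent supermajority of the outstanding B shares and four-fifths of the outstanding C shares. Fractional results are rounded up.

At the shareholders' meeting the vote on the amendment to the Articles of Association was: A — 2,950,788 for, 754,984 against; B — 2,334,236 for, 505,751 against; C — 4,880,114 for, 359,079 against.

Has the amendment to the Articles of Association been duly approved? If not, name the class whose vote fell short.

Not approved — the C shares did not give the required vote.

A: 2/3 of 4425966 = 2950644; 2,950,644 required, 2,950,788 in favor — approved.
B: 4/5 of 2917343 = 2333874.40, rounded up to 2333875; 2,333,875 required, 2,334,236 in favor — approved.
C: 4/5 of 6100815 = 4880652; 4,880,652 required, 4,880,114 in favor — not approved.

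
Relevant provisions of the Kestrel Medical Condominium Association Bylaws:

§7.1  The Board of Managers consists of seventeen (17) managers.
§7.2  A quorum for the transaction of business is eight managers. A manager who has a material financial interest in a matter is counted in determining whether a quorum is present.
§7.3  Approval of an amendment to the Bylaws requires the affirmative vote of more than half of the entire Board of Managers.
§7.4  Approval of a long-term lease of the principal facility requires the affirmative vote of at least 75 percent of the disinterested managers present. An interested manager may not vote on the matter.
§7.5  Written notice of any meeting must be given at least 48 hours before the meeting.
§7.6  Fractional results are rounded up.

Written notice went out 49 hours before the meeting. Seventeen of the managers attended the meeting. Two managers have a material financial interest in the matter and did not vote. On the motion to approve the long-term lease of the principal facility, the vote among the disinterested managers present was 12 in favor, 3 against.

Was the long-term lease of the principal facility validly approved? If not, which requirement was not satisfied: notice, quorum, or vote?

Valid — all requirements satisfied.

Notice: 49 hours given; 48 required (49 ≥ 48). Satisfied.
Quorum: 17 present (interested managers count toward quorum); quorum is 8. Satisfied.
Vote: the long-term lease of the principal facility requires three-fourths of the disinterested managers present (17 − 2 = 15). 3/4 of 15 = 11.25, rounded up to 12, so 12 affirmative votes are needed; 12 voted in favor. Satisfied.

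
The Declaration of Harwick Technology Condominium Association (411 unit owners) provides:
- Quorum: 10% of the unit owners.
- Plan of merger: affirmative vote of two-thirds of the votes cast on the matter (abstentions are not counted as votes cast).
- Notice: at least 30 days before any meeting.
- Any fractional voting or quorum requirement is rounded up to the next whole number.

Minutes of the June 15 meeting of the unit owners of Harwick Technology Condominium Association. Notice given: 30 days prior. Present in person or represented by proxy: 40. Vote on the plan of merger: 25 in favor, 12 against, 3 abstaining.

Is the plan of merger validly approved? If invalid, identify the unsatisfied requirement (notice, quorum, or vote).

Invalid — quorum requirement not satisfied.

Notice: 30 days given; 30 required. Satisfied.
Quorum: 10% of 411 = 41.10, rounded up to 42; 40 present. Not satisfied.
Vote: requires two-thirds of the votes cast (40 − 3 abstaining = 37); 2/3 of 37 = 24.67, rounded up to 25, so 25 needed; 25 in favor. Satisfied.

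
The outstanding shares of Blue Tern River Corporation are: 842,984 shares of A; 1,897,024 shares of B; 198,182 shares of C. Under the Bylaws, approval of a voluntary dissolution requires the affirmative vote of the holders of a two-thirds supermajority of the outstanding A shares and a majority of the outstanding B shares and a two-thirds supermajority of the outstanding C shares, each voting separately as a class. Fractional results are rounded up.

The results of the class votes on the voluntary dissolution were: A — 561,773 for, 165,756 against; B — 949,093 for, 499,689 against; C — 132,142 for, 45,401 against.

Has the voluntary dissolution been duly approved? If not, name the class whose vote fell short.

Not approved — the A shares did not give the required vote.

A: 2/3 of 842984 = 561989.33, rounded up to 561990; 561,990 required, 561,773 in favor — not approved.
B: a majority of 1897024 is 948513; 948,513 required, 949,093 in favor — approved.
C: 2/3 of 198182 = 132121.33, rounded up to 132122; 132,122 required, 132,142 in favor — approved.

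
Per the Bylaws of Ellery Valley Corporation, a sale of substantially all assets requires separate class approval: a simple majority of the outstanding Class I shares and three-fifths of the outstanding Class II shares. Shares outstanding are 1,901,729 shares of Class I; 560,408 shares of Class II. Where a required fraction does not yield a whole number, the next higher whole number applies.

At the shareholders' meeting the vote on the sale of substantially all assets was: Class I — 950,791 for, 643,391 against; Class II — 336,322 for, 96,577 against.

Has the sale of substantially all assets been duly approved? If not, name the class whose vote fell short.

Not approved — the Class I shares did not give the required vote.

Class I: a majority of 1901729 is 950865; 950,865 required, 950,791 in favor — not approved.
Class II: 3/5 of 560408 = 336244.80, rounded up to 336245; 336,245 required, 336,322 in favor — approved.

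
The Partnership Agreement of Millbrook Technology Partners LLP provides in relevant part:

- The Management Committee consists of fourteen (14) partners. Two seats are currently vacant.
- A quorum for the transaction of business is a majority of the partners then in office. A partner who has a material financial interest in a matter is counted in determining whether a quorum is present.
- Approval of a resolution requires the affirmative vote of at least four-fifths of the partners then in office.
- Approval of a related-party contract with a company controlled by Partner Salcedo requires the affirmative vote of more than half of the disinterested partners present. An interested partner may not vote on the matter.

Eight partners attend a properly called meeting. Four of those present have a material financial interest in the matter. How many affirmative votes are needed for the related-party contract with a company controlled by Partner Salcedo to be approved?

The related-party contract with a company controlled by Partner Salcedo requires a majority of the disinterested partners present (8 − 4 = 4).
A majority of 4 is 3.

3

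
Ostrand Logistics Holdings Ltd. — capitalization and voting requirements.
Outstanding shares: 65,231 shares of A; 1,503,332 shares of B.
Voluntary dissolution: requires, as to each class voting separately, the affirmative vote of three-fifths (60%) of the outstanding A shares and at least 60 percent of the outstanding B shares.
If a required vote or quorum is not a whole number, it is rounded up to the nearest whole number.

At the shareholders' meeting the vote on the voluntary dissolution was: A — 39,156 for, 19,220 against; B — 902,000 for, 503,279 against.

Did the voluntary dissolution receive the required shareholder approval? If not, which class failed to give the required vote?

A: 3/5 of 65231 = 39138.60, rounded up to 39139; 39,139 required, 39,156 in favor — approved.
B: 3/5 of 1503332 = 901999.20, rounded up to 902000; 902,000 required, 902,000 in favor — approved.

Approved — every class gave the required vote.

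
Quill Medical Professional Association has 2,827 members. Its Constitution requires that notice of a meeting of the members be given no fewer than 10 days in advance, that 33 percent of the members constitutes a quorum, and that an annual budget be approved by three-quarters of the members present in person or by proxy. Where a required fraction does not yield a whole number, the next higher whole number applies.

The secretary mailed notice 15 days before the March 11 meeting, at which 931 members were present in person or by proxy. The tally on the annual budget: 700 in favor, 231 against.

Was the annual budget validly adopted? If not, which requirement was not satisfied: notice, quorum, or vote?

Invalid — quorum requirement not satisfied.

Notice: 15 days given; 10 required. Satisfied.
Quorum: 33% of 2,827 = 932.91, rounded up to 933; 931 present. Not satisfied.
Vote: requires three-fourths of those present (931); 3/4 of 931 = 698.25, rounded up to 699, so 699 needed; 700 in favor. Satisfied.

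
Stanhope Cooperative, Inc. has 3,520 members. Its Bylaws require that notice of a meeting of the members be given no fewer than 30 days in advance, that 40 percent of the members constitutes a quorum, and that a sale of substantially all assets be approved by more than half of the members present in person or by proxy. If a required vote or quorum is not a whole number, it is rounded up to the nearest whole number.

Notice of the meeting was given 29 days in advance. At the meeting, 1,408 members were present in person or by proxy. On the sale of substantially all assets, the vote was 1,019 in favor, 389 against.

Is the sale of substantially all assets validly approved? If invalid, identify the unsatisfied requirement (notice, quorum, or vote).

Invalid — notice requirement not satisfied.

Notice: 29 days given; 30 required. Not satisfied.
Quorum: 40% of 3,520 = 1,408; 1,408 present. Satisfied.
Vote: requires a majority of those present (1,408); a majority of 1408 is 705, so 705 needed; 1,019 in favor. Satisfied.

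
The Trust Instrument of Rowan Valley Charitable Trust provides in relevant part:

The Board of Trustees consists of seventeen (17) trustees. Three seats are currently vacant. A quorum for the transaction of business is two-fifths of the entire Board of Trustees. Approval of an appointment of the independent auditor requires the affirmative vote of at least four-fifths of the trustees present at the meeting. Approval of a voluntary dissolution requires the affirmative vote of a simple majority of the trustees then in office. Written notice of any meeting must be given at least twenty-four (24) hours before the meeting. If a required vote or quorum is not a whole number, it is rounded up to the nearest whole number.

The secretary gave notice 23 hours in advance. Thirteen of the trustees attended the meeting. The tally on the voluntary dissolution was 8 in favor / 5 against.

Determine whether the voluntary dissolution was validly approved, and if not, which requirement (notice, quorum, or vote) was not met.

Notice: 23 hours given; 24 required (23 < 24). Not satisfied.
Quorum: 13 present; quorum is 7. Satisfied.
Vote: the voluntary dissolution requires a majority of the trustees then in office (14). A majority of 14 is 8, so 8 affirmative votes are needed; 8 voted in favor. Satisfied.

Invalid — notice requirement not satisfied.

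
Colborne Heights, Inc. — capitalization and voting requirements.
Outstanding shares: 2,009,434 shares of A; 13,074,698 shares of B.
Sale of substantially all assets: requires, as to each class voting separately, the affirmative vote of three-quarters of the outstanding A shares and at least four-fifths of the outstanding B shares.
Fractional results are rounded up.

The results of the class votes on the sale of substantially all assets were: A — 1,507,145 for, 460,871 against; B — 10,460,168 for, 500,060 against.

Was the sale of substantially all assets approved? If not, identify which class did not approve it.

Approved — every class gave the required vote.

A: 3/4 of 2009434 = 1507075.50, rounded up to 1507076; 1,507,076 required, 1,507,145 in favor — approved.
B: 4/5 of 13074698 = 10459758.40, rounded up to 10459759; 10,459,759 required, 10,460,168 in favor — approved.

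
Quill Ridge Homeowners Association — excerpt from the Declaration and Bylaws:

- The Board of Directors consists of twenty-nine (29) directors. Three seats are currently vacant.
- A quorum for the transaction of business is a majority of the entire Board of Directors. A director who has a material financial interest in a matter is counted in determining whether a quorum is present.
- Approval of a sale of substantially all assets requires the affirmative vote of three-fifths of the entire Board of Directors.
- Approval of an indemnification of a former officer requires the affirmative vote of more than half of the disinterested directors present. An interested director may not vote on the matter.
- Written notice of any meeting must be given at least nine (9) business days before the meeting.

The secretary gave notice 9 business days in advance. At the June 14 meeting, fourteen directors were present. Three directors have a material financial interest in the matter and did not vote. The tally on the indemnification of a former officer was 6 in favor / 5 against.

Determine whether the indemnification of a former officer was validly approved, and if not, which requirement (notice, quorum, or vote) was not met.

Invalid — quorum requirement not satisfied.

Notice: 9 business days given; 9 required (9 ≥ 9). Satisfied.
Quorum: 14 present (interested directors count toward quorum); quorum is 15. Not satisfied.
Vote: the indemnification of a former officer requires a majority of the disinterested directors present (14 − 3 = 11). A majority of 11 is 6, so 6 affirmative votes are needed; 6 voted in favor. Satisfied. (Moot — without a quorum no business can be validly transacted.)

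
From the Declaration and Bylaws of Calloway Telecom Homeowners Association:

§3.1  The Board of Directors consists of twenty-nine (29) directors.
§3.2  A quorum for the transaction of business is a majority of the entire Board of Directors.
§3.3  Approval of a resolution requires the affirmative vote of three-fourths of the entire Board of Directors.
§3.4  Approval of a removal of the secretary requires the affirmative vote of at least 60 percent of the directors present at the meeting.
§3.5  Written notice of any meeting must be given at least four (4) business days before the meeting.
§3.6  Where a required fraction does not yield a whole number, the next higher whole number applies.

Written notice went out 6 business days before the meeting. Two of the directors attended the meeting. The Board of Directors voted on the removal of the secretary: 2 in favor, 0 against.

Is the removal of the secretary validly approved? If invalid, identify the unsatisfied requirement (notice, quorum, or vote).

Invalid — quorum requirement not satisfied.

Notice: 6 business days given; 4 required (6 ≥ 4). Satisfied.
Quorum: 2 present; quorum is 15. Not satisfied.
Vote: the removal of the secretary requires three-fifths of the directors present (2). 3/5 of 2 = 1.20, rounded up to 2, so 2 affirmative votes are needed; 2 voted in favor. Satisfied. (Moot — without a quorum no business can be validly transacted.)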